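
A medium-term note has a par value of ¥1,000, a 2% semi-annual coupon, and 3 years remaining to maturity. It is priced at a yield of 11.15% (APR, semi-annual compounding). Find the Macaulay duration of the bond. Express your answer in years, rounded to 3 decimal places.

2.914 years

Periodic yield y = 0.05575. Discount each cash flow and weight by its period:
  t   CF        PV=CF/(1+0.05575)^t    t·PV
  1        10.00         9.4719         9.4719
  2        10.00         8.9718        17.9435
  3        10.00         8.4980        25.4940
  4        10.00         8.0493        32.1970
  5        10.00         7.6242        38.1210
  6     1,010.00       729.3817     4,376.2899
  Σ                    771.9968     4,499.5174
Price P = Σ PV = 771.9968.
Macaulay duration = Σ(t·PV) / P = 4,499.5174 / 771.9968 = 5.82841 half-year periods.
In years: 5.82841 / 2 = 2.91421 years.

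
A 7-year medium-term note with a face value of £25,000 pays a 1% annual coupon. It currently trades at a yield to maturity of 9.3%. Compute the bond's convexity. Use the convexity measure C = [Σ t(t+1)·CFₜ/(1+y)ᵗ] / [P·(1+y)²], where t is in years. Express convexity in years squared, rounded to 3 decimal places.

44.377

With y = 0.093:
  t   CF        PV=CF/(1+0.093)^t    t·PV        t(t+1)·PV
  1       250.00       228.7283       228.7283         457.4565
  2       250.00       209.2665       418.5330       1,255.5989
  3       250.00       191.4606       574.3819       2,297.5278
  4       250.00       175.1699       700.6794       3,503.3970
  5       250.00       160.2652       801.3259       4,807.9557
  6       250.00       146.6287       879.7723       6,158.4061
  7    25,250.00    13,549.4058    94,845.8404     758,766.7228
  Σ                 14,660.9249    98,449.2612     777,247.0649
P = 14,660.9249.
Convexity = Σ t(t+1)·PV / [P·(1+y)²] = 777,247.0649 / (14,660.9249 × 1.194649) = 44.37694.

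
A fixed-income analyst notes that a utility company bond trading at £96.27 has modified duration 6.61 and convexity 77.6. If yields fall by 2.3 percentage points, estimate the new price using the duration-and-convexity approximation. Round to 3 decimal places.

Duration effect: -D_mod·Δy = -6.61 × (-0.023) = +0.152030
Convexity effect: ½·C·(Δy)² = 0.5 × 77.6 × (-0.023)² = +0.0205252
ΔP/P ≈ +0.152030 + 0.0205252 = +0.1725552
New price ≈ 96.27 × (1 + 0.1725552) = 112.881889104.

£112.882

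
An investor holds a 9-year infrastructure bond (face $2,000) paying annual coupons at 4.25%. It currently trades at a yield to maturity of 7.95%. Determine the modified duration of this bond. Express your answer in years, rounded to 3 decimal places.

6.892 years

Periodic yield y = 0.0795. First find Macaulay duration:
  t   CF        PV=CF/(1+0.0795)^t    t·PV
  1        85.00        78.7402        78.7402
  2        85.00        72.9413       145.8826
  3        85.00        67.5695       202.7086
  4        85.00        62.5934       250.3735
  5        85.00        57.9837       289.9183
  6        85.00        53.7134       322.2807
  7        85.00        49.7577       348.3040
  8        85.00        46.0933       368.7464
  9     2,085.00     1,047.3751     9,426.3758
  Σ                  1,536.7676    11,433.3301
P = 1,536.7676; Macaulay duration = 11,433.3301 / 1,536.7676 = 7.43986 years.
Modified duration = D_Mac / (1 + y) = 7.43986 / 1.0795 = 6.89195 years.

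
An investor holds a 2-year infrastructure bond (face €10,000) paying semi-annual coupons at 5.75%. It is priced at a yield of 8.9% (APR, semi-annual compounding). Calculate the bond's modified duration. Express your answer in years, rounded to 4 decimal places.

1.8333 years

Periodic yield y = 0.0445. First find Macaulay duration:
  t   CF        PV=CF/(1+0.0445)^t    t·PV
  1       287.50       275.2513       275.2513
  2       287.50       263.5245       527.0490
  3       287.50       252.2972       756.8917
  4    10,287.50     8,643.2300    34,572.9201
  Σ                  9,434.3031    36,132.1121
P = 9,434.3031; Macaulay duration = 36,132.1121 / 9,434.3031 = 3.82987 half-year periods = 1.91493 years.
Modified duration = D_Mac / (1 + y) = 1.91493 / 1.0445 = 1.83335 years.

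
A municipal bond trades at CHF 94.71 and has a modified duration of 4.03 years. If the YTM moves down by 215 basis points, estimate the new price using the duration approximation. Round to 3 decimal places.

Duration approximation: ΔP/P ≈ -D_mod · Δy = -4.03 × (-0.0215) = +0.086645.
New price ≈ 94.71 × (1 + 0.086645) = 102.91614795.

CHF 102.916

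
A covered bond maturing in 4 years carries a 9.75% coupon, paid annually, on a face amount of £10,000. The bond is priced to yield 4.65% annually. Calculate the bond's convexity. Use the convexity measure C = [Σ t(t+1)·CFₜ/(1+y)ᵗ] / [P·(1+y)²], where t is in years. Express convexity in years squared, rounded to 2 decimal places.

15.48

With y = 0.0465:
  t   CF        PV=CF/(1+0.0465)^t    t·PV        t(t+1)·PV
  1       975.00       931.6770       931.6770       1,863.3540
  2       975.00       890.2790     1,780.5581       5,341.6743
  3       975.00       850.7205     2,552.1616      10,208.6465
  4    10,975.00     9,150.5584    36,602.2337     183,011.1685
  Σ                 11,823.2350    41,866.6304     200,424.8432
P = 11,823.2350.
Convexity = Σ t(t+1)·PV / [P·(1+y)²] = 200,424.8432 / (11,823.2350 × 1.095162) = 15.47878.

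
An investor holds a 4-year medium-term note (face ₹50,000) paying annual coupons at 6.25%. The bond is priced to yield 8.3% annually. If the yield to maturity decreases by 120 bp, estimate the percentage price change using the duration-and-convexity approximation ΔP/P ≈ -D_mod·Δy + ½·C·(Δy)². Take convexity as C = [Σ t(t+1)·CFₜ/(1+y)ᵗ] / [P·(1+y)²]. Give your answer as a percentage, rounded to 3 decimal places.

+4.150%

With y = 0.083:
  t   CF        PV=CF/(1+0.083)^t    t·PV        t(t+1)·PV
  1     3,125.00     2,885.5032     2,885.5032       5,771.0065
  2     3,125.00     2,664.3612     5,328.7225      15,986.1675
  3     3,125.00     2,460.1674     7,380.5021      29,522.0083
  4    53,125.00    38,617.5855   154,470.3419     772,351.7096
  Σ                 46,627.6173   170,065.0697     823,630.8919
P = 46,627.6173; D_Mac = 3.64730 yrs; D_mod = 3.36778 yrs; C = 15.06026.
Duration effect: -3.36778 × (-0.012) = +0.040413
Convexity effect: 0.5 × 15.06026 × (-0.012)² = +0.0010843
ΔP/P ≈ +0.040413 + 0.0010843 = +0.041498 = +4.1498%.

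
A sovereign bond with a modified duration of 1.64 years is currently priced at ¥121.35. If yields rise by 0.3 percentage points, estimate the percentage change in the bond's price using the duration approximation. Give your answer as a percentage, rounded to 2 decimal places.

-0.49%

Duration approximation: ΔP/P ≈ -D_mod · Δy = -1.64 × (+0.003) = -0.004920.
As a percentage: -0.4920%.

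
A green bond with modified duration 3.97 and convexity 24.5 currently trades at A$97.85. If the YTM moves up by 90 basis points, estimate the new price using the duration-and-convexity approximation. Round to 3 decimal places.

A$94.451

Duration effect: -D_mod·Δy = -3.97 × (+0.009) = -0.035730
Convexity effect: ½·C·(Δy)² = 0.5 × 24.5 × (0.009)² = +0.00099225
ΔP/P ≈ -0.035730 + 0.00099225 = -0.03473775
New price ≈ 97.85 × (1 - 0.03473775) = 94.4509111625.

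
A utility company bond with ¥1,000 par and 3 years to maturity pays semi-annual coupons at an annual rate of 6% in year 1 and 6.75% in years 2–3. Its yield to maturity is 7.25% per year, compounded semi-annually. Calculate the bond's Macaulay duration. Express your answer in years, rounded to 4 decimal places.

2.7783 years

Periodic yield y = 0.03625. Discount each cash flow and weight by its period:
  t   CF        PV=CF/(1+0.03625)^t    t·PV
  1        30.00        28.9505        28.9505
  2        30.00        27.9378        55.8756
  3        33.75        30.3305        90.9916
  4        33.75        29.2695       117.0781
  5        33.75        28.2456       141.2281
  6     1,033.75       834.8881     5,009.3285
  Σ                    979.6221     5,443.4524
Price P = Σ PV = 979.6221.
Macaulay duration = Σ(t·PV) / P = 5,443.4524 / 979.6221 = 5.55669 half-year periods.
In years: 5.55669 / 2 = 2.77834 years.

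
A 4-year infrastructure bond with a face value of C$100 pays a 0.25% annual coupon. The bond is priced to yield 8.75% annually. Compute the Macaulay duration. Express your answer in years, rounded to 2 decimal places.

Periodic yield y = 0.0875. Discount each cash flow and weight by its year:
  t   CF        PV=CF/(1+0.0875)^t    t·PV
  1         0.25         0.2299         0.2299
  2         0.25         0.2114         0.4228
  3         0.25         0.1944         0.5831
  4       100.25        71.6749       286.6997
  Σ                     72.3106       287.9356
Price P = Σ PV = 72.3106.
Macaulay duration = Σ(t·PV) / P = 287.9356 / 72.3106 = 3.98193 years.

3.98 years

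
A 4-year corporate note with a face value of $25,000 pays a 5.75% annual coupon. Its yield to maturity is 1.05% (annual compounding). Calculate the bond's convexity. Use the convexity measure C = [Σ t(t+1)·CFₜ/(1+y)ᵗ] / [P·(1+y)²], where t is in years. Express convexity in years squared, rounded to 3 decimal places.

With y = 0.0105:
  t   CF        PV=CF/(1+0.0105)^t    t·PV        t(t+1)·PV
  1     1,437.50     1,422.5631     1,422.5631       2,845.1262
  2     1,437.50     1,407.7814     2,815.5628       8,446.6883
  3     1,437.50     1,393.1533     4,179.4598      16,717.8393
  4    26,437.50    25,355.6713   101,422.6852     507,113.4262
  Σ                 29,579.1691   109,840.2709     535,123.0800
P = 29,579.1691.
Convexity = Σ t(t+1)·PV / [P·(1+y)²] = 535,123.0800 / (29,579.1691 × 1.021110) = 17.71720.

17.717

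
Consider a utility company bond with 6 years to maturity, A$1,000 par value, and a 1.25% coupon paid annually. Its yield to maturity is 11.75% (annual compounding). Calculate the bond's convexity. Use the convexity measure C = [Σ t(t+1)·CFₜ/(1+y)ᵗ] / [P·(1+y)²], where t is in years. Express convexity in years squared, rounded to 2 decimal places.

With y = 0.1175:
  t   CF        PV=CF/(1+0.1175)^t    t·PV        t(t+1)·PV
  1        12.50        11.1857        11.1857          22.3714
  2        12.50        10.0096        20.0191          60.0574
  3        12.50         8.9571        26.8713         107.4852
  4        12.50         8.0153        32.0612         160.3060
  5        12.50         7.1725        35.8626         215.1759
  6     1,012.50       519.8881     3,119.3283      21,835.2984
  Σ                    565.2282     3,245.3283      22,400.6943
P = 565.2282.
Convexity = Σ t(t+1)·PV / [P·(1+y)²] = 22,400.6943 / (565.2282 × 1.248806) = 31.73530.

31.74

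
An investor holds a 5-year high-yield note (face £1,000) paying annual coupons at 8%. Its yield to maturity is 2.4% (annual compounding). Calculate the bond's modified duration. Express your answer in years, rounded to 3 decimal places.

4.292 years

Periodic yield y = 0.024. First find Macaulay duration:
  t   CF        PV=CF/(1+0.024)^t    t·PV
  1        80.00        78.1250        78.1250
  2        80.00        76.2939       152.5879
  3        80.00        74.5058       223.5174
  4        80.00        72.7596       291.0383
  5     1,080.00       959.2327     4,796.1635
  Σ                  1,260.9170     5,541.4321
P = 1,260.9170; Macaulay duration = 5,541.4321 / 1,260.9170 = 4.39476 years.
Modified duration = D_Mac / (1 + y) = 4.39476 / 1.024 = 4.29176 years.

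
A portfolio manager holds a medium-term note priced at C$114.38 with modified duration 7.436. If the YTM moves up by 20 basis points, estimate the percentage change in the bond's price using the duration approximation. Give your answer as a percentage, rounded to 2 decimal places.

-1.49%

Duration approximation: ΔP/P ≈ -D_mod · Δy = -7.436 × (+0.002) = -0.014872.
As a percentage: -1.4872%.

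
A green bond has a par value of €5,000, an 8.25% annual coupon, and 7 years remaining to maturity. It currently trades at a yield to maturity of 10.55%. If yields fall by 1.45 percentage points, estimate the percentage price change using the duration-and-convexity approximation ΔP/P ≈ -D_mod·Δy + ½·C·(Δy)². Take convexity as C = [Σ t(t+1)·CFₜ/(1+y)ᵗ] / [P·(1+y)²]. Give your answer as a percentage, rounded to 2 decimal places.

+7.55%

With y = 0.1055:
  t   CF        PV=CF/(1+0.1055)^t    t·PV        t(t+1)·PV
  1       412.50       373.1343       373.1343         746.2687
  2       412.50       337.5254       675.0508       2,025.1524
  3       412.50       305.3147       915.9441       3,663.7764
  4       412.50       276.1779     1,104.7117       5,523.5585
  5       412.50       249.8217     1,249.1087       7,494.6520
  6       412.50       225.9808     1,355.8846       9,491.1921
  7     5,412.50     2,682.1723    18,775.2064     150,201.6515
  Σ                  4,450.1272    24,449.0406     179,146.2516
P = 4,450.1272; D_Mac = 5.49401 yrs; D_mod = 4.96971 yrs; C = 32.93956.
Duration effect: -4.96971 × (-0.0145) = +0.072061
Convexity effect: 0.5 × 32.93956 × (-0.0145)² = +0.0034628
ΔP/P ≈ +0.072061 + 0.0034628 = +0.075524 = +7.5524%.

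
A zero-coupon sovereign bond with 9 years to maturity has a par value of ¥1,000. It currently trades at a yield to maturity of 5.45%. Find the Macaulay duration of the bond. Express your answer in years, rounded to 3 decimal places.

A zero-coupon bond has a single cash flow at maturity, so its Macaulay duration equals its maturity: 9 years.

9.000 years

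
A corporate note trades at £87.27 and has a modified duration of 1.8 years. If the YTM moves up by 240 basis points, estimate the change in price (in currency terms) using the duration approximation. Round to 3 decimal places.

-£3.770

Duration approximation: ΔP/P ≈ -D_mod · Δy = -1.8 × (+0.024) = -0.043200.
ΔP ≈ 87.27 × (-0.043200) = -3.770064.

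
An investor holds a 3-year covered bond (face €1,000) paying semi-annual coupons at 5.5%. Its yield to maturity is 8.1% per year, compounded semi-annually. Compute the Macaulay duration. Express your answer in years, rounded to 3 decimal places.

2.798 years

Periodic yield y = 0.0405. Discount each cash flow and weight by its period:
  t   CF        PV=CF/(1+0.0405)^t    t·PV
  1        27.50        26.4296        26.4296
  2        27.50        25.4009        50.8017
  3        27.50        24.4122        73.2365
  4        27.50        23.4620        93.8479
  5        27.50        22.5487       112.7437
  6     1,027.50       809.7097     4,858.2580
  Σ                    931.9630     5,215.3174
Price P = Σ PV = 931.9630.
Macaulay duration = Σ(t·PV) / P = 5,215.3174 / 931.9630 = 5.59606 half-year periods.
In years: 5.59606 / 2 = 2.79803 years.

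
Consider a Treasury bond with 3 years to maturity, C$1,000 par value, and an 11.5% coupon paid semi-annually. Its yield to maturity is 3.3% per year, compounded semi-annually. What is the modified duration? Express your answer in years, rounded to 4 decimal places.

2.6199 years

Periodic yield y = 0.0165. First find Macaulay duration:
  t   CF        PV=CF/(1+0.0165)^t    t·PV
  1        57.50        56.5667        56.5667
  2        57.50        55.6485       111.2969
  3        57.50        54.7452       164.2355
  4        57.50        53.8565       215.4261
  5        57.50        52.9823       264.9116
  6     1,057.50       958.5970     5,751.5822
  Σ                  1,232.3961     6,564.0189
P = 1,232.3961; Macaulay duration = 6,564.0189 / 1,232.3961 = 5.32622 half-year periods = 2.66311 years.
Modified duration = D_Mac / (1 + y) = 2.66311 / 1.0165 = 2.61988 years.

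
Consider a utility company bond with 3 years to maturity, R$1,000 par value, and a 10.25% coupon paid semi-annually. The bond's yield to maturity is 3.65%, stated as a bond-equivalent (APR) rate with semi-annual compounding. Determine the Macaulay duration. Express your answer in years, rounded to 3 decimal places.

Periodic yield y = 0.01825. Discount each cash flow and weight by its period:
  t   CF        PV=CF/(1+0.01825)^t    t·PV
  1        51.25        50.3315        50.3315
  2        51.25        49.4294        98.8587
  3        51.25        48.5434       145.6303
  4        51.25        47.6734       190.6936
  5        51.25        46.8190       234.0948
  6     1,051.25       943.1472     5,658.8834
  Σ                  1,185.9439     6,378.4924
Price P = Σ PV = 1,185.9439.
Macaulay duration = Σ(t·PV) / P = 6,378.4924 / 1,185.9439 = 5.37841 half-year periods.
In years: 5.37841 / 2 = 2.68921 years.

2.689 years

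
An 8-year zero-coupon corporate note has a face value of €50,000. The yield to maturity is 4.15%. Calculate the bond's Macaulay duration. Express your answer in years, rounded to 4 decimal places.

A zero-coupon bond has a single cash flow at maturity, so its Macaulay duration equals its maturity: 8 years.

8.0000 years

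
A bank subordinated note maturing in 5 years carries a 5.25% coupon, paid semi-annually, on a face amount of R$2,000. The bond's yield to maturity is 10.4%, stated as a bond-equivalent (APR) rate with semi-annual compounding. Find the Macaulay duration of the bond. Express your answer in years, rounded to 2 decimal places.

Periodic yield y = 0.052. Discount each cash flow and weight by its period:
  t   CF        PV=CF/(1+0.052)^t    t·PV
  1        52.50        49.9049        49.9049
  2        52.50        47.4382        94.8763
  3        52.50        45.0933       135.2799
  4        52.50        42.8644       171.4574
  5        52.50        40.7456       203.7279
  6        52.50        38.7315       232.3893
  7        52.50        36.8171       257.7194
  8        52.50        34.9972       279.9777
  9        52.50        33.2673       299.4058
  10    2,052.50     1,236.3054    12,363.0540
  Σ                  1,606.1649    14,087.7928
Price P = Σ PV = 1,606.1649.
Macaulay duration = Σ(t·PV) / P = 14,087.7928 / 1,606.1649 = 8.77108 half-year periods.
In years: 8.77108 / 2 = 4.38554 years.

4.39 years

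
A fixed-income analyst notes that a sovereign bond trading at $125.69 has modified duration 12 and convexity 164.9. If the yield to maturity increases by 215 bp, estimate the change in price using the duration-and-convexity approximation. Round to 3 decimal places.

Duration effect: -D_mod·Δy = -12 × (+0.0215) = -0.258000
Convexity effect: ½·C·(Δy)² = 0.5 × 164.9 × (0.0215)² = +0.0381125125
ΔP/P ≈ -0.258000 + 0.0381125125 = -0.2198874875
ΔP ≈ 125.69 × (-0.2198874875) = -27.637658303875.

-$27.638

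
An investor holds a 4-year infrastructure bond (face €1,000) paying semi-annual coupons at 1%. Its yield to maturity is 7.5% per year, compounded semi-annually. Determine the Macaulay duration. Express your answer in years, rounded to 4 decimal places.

3.9194 years

Periodic yield y = 0.0375. Discount each cash flow and weight by its period:
  t   CF        PV=CF/(1+0.0375)^t    t·PV
  1         5.00         4.8193         4.8193
  2         5.00         4.6451         9.2902
  3         5.00         4.4772        13.4316
  4         5.00         4.3154        17.2615
  5         5.00         4.1594        20.7969
  6         5.00         4.0090        24.0543
  7         5.00         3.8641        27.0490
  8     1,005.00       748.6196     5,988.9571
  Σ                    778.9091     6,105.6599
Price P = Σ PV = 778.9091.
Macaulay duration = Σ(t·PV) / P = 6,105.6599 / 778.9091 = 7.83873 half-year periods.
In years: 7.83873 / 2 = 3.91937 years.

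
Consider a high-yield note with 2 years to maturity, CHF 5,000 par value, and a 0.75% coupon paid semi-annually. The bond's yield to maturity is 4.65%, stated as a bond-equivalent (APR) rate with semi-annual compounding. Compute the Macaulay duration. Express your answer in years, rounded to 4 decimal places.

1.9883 years

Periodic yield y = 0.02325. Discount each cash flow and weight by its period:
  t   CF        PV=CF/(1+0.02325)^t    t·PV
  1        18.75        18.3240        18.3240
  2        18.75        17.9076        35.8152
  3        18.75        17.5007        52.5022
  4     5,018.75     4,577.9237    18,311.6948
  Σ                  4,631.6560    18,418.3361
Price P = Σ PV = 4,631.6560.
Macaulay duration = Σ(t·PV) / P = 18,418.3361 / 4,631.6560 = 3.97662 half-year periods.
In years: 3.97662 / 2 = 1.98831 years.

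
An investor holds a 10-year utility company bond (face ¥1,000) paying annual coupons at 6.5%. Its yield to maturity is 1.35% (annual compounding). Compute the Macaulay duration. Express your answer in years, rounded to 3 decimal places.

8.116 years

Periodic yield y = 0.0135. Discount each cash flow and weight by its year:
  t   CF        PV=CF/(1+0.0135)^t    t·PV
  1        65.00        64.1342        64.1342
  2        65.00        63.2799       126.5598
  3        65.00        62.4370       187.3110
  4        65.00        61.6053       246.4214
  5        65.00        60.7847       303.9237
  6        65.00        59.9751       359.8505
  7        65.00        59.1762       414.2334
  8        65.00        58.3880       467.1037
  9        65.00        57.6102       518.4920
  10    1,065.00       931.3482     9,313.4820
  Σ                  1,478.7389    12,001.5117
Price P = Σ PV = 1,478.7389.
Macaulay duration = Σ(t·PV) / P = 12,001.5117 / 1,478.7389 = 8.11605 years.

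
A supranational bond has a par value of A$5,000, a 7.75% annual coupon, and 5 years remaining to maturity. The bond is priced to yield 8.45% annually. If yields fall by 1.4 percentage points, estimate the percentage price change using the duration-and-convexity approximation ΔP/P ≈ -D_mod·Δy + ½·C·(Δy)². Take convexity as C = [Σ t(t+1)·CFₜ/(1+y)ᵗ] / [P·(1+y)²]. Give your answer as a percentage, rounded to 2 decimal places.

With y = 0.0845:
  t   CF        PV=CF/(1+0.0845)^t    t·PV        t(t+1)·PV
  1       387.50       357.3075       357.3075         714.6150
  2       387.50       329.4675       658.9350       1,976.8051
  3       387.50       303.7967       911.3901       3,645.5603
  4       387.50       280.1260     1,120.5042       5,602.5208
  5     5,387.50     3,591.1992    17,955.9962     107,735.9774
  Σ                  4,861.8970    21,004.1330     119,675.4786
P = 4,861.8970; D_Mac = 4.32015 yrs; D_mod = 3.98354 yrs; C = 20.92861.
Duration effect: -3.98354 × (-0.014) = +0.055770
Convexity effect: 0.5 × 20.92861 × (-0.014)² = +0.0020510
ΔP/P ≈ +0.055770 + 0.0020510 = +0.057821 = +5.7821%.

+5.78%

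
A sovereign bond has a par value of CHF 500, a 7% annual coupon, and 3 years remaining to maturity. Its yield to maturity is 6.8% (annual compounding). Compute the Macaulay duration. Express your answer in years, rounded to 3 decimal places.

Periodic yield y = 0.068. Discount each cash flow and weight by its year:
  t   CF        PV=CF/(1+0.068)^t    t·PV
  1        35.00        32.7715        32.7715
  2        35.00        30.6850        61.3699
  3       535.00       439.1774     1,317.5323
  Σ                    502.6339     1,411.6738
Price P = Σ PV = 502.6339.
Macaulay duration = Σ(t·PV) / P = 1,411.6738 / 502.6339 = 2.80855 years.

2.809 years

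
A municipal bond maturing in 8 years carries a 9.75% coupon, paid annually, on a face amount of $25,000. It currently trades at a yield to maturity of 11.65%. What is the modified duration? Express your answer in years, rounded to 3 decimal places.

Periodic yield y = 0.1165. First find Macaulay duration:
  t   CF        PV=CF/(1+0.1165)^t    t·PV
  1     2,437.50     2,183.1617     2,183.1617
  2     2,437.50     1,955.3620     3,910.7240
  3     2,437.50     1,751.3318     5,253.9955
  4     2,437.50     1,568.5910     6,274.3639
  5     2,437.50     1,404.9180     7,024.5902
  6     2,437.50     1,258.3234     7,549.9402
  7     2,437.50     1,127.0250     7,889.1747
  8    27,437.50    11,362.5215    90,900.1721
  Σ                 22,611.2343   130,986.1222
P = 22,611.2343; Macaulay duration = 130,986.1222 / 22,611.2343 = 5.79297 years.
Modified duration = D_Mac / (1 + y) = 5.79297 / 1.1165 = 5.18851 years.

5.189 years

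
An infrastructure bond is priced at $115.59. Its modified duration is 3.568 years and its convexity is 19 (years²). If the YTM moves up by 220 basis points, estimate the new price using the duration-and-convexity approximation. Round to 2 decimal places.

$107.05

Duration effect: -D_mod·Δy = -3.568 × (+0.022) = -0.078496
Convexity effect: ½·C·(Δy)² = 0.5 × 19 × (0.022)² = +0.0045980
ΔP/P ≈ -0.078496 + 0.0045980 = -0.073898
New price ≈ 115.59 × (1 - 0.073898) = 107.04813018.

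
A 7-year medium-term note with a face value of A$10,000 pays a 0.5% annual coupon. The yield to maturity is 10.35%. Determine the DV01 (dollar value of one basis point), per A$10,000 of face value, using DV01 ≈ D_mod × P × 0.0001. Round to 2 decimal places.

Periodic yield y = 0.1035.
  t   CF        PV=CF/(1+0.1035)^t    t·PV
  1        50.00        45.3104        45.3104
  2        50.00        41.0606        82.1212
  3        50.00        37.2094       111.6283
  4        50.00        33.7195       134.8779
  5        50.00        30.5568       152.7842
  6        50.00        27.6908       166.1450
  7    10,050.00     5,043.8214    35,306.7497
  Σ                  5,259.3689    35,999.6166
P = 5,259.3689; D_Mac = 6.84485 yrs; D_mod = 6.20286 yrs.
DV01 ≈ 6.20286 × 5,259.3689 × 0.0001 = 3.262312.

A$3.26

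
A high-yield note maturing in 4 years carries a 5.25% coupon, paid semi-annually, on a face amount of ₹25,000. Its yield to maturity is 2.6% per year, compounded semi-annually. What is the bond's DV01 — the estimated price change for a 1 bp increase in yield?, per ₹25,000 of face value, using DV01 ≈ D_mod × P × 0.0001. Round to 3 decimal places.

₹9.987

Periodic yield y = 0.013.
  t   CF        PV=CF/(1+0.013)^t    t·PV
  1       656.25       647.8282       647.8282
  2       656.25       639.5145     1,279.0291
  3       656.25       631.3075     1,893.9226
  4       656.25       623.2059     2,492.8235
  5       656.25       615.2082     3,076.0408
  6       656.25       607.3131     3,643.8786
  7       656.25       599.5193     4,196.6354
  8    25,656.25    23,137.5631   185,100.5047
  Σ                 27,501.4599   202,330.6629
P = 27,501.4599; D_Mac = 7.35709 half-year periods = 3.67854 yrs; D_mod = 3.63134 yrs.
DV01 ≈ 3.63134 × 27,501.4599 × 0.0001 = 9.986706.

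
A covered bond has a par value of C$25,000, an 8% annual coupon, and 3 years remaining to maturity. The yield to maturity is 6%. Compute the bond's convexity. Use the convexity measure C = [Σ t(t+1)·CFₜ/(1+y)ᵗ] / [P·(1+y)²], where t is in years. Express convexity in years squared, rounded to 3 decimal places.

9.681

With y = 0.06:
  t   CF        PV=CF/(1+0.06)^t    t·PV        t(t+1)·PV
  1     2,000.00     1,886.7925     1,886.7925       3,773.5849
  2     2,000.00     1,779.9929     3,559.9858      10,679.9573
  3    27,000.00    22,669.7206    68,009.1619     272,036.6477
  Σ                 26,336.5060    73,455.9401     286,490.1899
P = 26,336.5060.
Convexity = Σ t(t+1)·PV / [P·(1+y)²] = 286,490.1899 / (26,336.5060 × 1.123600) = 9.68144.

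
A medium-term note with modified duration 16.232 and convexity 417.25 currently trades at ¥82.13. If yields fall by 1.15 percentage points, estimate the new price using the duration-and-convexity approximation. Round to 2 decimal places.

Duration effect: -D_mod·Δy = -16.232 × (-0.0115) = +0.186668
Convexity effect: ½·C·(Δy)² = 0.5 × 417.25 × (-0.0115)² = +0.02759065625
ΔP/P ≈ +0.186668 + 0.02759065625 = +0.21425865625
New price ≈ 82.13 × (1 + 0.21425865625) = 99.7270634378125.

¥99.73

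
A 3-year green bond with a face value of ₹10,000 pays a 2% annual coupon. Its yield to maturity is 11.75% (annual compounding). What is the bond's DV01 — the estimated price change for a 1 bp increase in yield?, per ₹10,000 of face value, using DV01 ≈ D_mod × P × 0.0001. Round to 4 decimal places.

Periodic yield y = 0.1175.
  t   CF        PV=CF/(1+0.1175)^t    t·PV
  1       200.00       178.9709       178.9709
  2       200.00       160.1529       320.3059
  3    10,200.00     7,308.9935    21,926.9805
  Σ                  7,648.1174    22,426.2573
P = 7,648.1174; D_Mac = 2.93226 yrs; D_mod = 2.62394 yrs.
DV01 ≈ 2.62394 × 7,648.1174 × 0.0001 = 2.006824.

₹2.0068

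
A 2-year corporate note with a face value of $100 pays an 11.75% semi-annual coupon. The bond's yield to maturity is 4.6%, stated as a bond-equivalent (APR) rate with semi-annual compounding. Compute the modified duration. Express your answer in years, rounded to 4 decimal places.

Periodic yield y = 0.023. First find Macaulay duration:
  t   CF        PV=CF/(1+0.023)^t    t·PV
  1        5.875         5.7429         5.7429
  2        5.875         5.6138        11.2276
  3        5.875         5.4876        16.4627
  4      105.875        96.6698       386.6793
  Σ                    113.5141       420.1125
P = 113.5141; Macaulay duration = 420.1125 / 113.5141 = 3.70097 half-year periods = 1.85049 years.
Modified duration = D_Mac / (1 + y) = 1.85049 / 1.023 = 1.80888 years.

1.8089 years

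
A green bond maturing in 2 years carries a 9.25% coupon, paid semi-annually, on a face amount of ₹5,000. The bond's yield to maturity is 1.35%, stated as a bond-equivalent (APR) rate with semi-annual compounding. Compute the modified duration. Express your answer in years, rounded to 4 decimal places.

Periodic yield y = 0.00675. First find Macaulay duration:
  t   CF        PV=CF/(1+0.00675)^t    t·PV
  1       231.25       229.6995       229.6995
  2       231.25       228.1595       456.3189
  3       231.25       226.6297       679.8891
  4     5,231.25     5,092.3579    20,369.4317
  Σ                  5,776.8466    21,735.3393
P = 5,776.8466; Macaulay duration = 21,735.3393 / 5,776.8466 = 3.76249 half-year periods = 1.88125 years.
Modified duration = D_Mac / (1 + y) = 1.88125 / 1.00675 = 1.86863 years.

1.8686 years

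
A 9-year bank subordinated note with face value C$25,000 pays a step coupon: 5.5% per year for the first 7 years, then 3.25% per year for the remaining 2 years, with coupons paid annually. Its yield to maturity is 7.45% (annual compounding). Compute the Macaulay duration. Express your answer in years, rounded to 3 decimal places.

7.166 years

Periodic yield y = 0.0745. Discount each cash flow and weight by its year:
  t   CF        PV=CF/(1+0.0745)^t    t·PV
  1     1,375.00     1,279.6650     1,279.6650
  2     1,375.00     1,190.9399     2,381.8799
  3     1,375.00     1,108.3666     3,325.0999
  4     1,375.00     1,031.5185     4,126.0740
  5     1,375.00       959.9986     4,799.9930
  6     1,375.00       893.4375     5,360.6250
  7     1,375.00       831.4914     5,820.4398
  8       812.50       457.2693     3,658.1541
  9    25,812.50    13,519.8630   121,678.7669
  Σ                 21,272.5498   152,430.6975
Price P = Σ PV = 21,272.5498.
Macaulay duration = Σ(t·PV) / P = 152,430.6975 / 21,272.5498 = 7.16561 years.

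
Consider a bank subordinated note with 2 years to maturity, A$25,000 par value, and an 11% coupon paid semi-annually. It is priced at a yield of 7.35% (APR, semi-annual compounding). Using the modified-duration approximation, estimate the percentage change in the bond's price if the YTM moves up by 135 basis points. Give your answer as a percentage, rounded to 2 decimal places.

-2.41%

Periodic yield y = 0.03675. Modified duration first:
  t   CF        PV=CF/(1+0.03675)^t    t·PV
  1     1,375.00     1,326.2599     1,326.2599
  2     1,375.00     1,279.2476     2,558.4952
  3     1,375.00     1,233.9017     3,701.7051
  4    26,375.00    22,829.4943    91,317.9773
  Σ                 26,668.9036    98,904.4376
P = 26,668.9036; D_Mac = 3.70861 half-year periods = 1.85430 yrs; D_mod = 1.85430/(1+0.03675) = 1.78857 yrs.
ΔP/P ≈ -D_mod · Δy = -1.78857 × (+0.0135) = -0.024146 = -2.4146%.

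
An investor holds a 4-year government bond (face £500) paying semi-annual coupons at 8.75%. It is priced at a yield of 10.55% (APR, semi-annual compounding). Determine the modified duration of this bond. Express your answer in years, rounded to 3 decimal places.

3.268 years

Periodic yield y = 0.05275. First find Macaulay duration:
  t   CF        PV=CF/(1+0.05275)^t    t·PV
  1       21.875        20.7789        20.7789
  2       21.875        19.7377        39.4755
  3       21.875        18.7487        56.2462
  4       21.875        17.8093        71.2372
  5       21.875        16.9169        84.5847
  6       21.875        16.0693        96.4157
  7       21.875        15.2641       106.8487
  8      521.875       345.9111     2,767.2888
  Σ                    471.2361     3,242.8758
P = 471.2361; Macaulay duration = 3,242.8758 / 471.2361 = 6.88164 half-year periods = 3.44082 years.
Modified duration = D_Mac / (1 + y) = 3.44082 / 1.05275 = 3.26841 years.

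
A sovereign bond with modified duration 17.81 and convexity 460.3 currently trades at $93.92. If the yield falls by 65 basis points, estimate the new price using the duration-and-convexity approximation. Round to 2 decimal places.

Duration effect: -D_mod·Δy = -17.81 × (-0.0065) = +0.115765
Convexity effect: ½·C·(Δy)² = 0.5 × 460.3 × (-0.0065)² = +0.0097238375
ΔP/P ≈ +0.115765 + 0.0097238375 = +0.1254888375
New price ≈ 93.92 × (1 + 0.1254888375) = 105.705911618.

$105.71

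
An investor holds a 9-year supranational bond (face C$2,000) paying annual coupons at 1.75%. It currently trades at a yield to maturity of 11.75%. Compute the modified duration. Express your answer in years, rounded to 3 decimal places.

Periodic yield y = 0.1175. First find Macaulay duration:
  t   CF        PV=CF/(1+0.1175)^t    t·PV
  1        35.00        31.3199        31.3199
  2        35.00        28.0268        56.0535
  3        35.00        25.0799        75.2396
  4        35.00        22.4428        89.7714
  5        35.00        20.0831       100.4154
  6        35.00        17.9714       107.8286
  7        35.00        16.0818       112.5728
  8        35.00        14.3909       115.1272
  9     2,035.00       748.7496     6,738.7468
  Σ                    924.1463     7,427.0752
P = 924.1463; Macaulay duration = 7,427.0752 / 924.1463 = 8.03669 years.
Modified duration = D_Mac / (1 + y) = 8.03669 / 1.1175 = 7.19167 years.

7.192 years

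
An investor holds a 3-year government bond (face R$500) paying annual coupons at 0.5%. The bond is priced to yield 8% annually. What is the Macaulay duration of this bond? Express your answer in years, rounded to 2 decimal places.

Periodic yield y = 0.08. Discount each cash flow and weight by its year:
  t   CF        PV=CF/(1+0.08)^t    t·PV
  1         2.50         2.3148         2.3148
  2         2.50         2.1433         4.2867
  3       502.50       398.9007     1,196.7021
  Σ                    403.3589     1,203.3036
Price P = Σ PV = 403.3589.
Macaulay duration = Σ(t·PV) / P = 1,203.3036 / 403.3589 = 2.98321 years.

2.98 years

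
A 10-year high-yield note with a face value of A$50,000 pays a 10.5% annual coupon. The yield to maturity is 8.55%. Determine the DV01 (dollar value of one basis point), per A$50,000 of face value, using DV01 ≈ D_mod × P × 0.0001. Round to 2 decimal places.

A$35.57

Periodic yield y = 0.0855.
  t   CF        PV=CF/(1+0.0855)^t    t·PV
  1     5,250.00     4,836.4809     4,836.4809
  2     5,250.00     4,455.5328     8,911.0657
  3     5,250.00     4,104.5904    12,313.7711
  4     5,250.00     3,781.2901    15,125.1602
  5     5,250.00     3,483.4547    17,417.2734
  6     5,250.00     3,209.0785    19,254.4708
  7     5,250.00     2,956.3137    20,694.1956
  8     5,250.00     2,723.4580    21,787.6639
  9     5,250.00     2,508.9433    22,580.4900
  10   55,250.00    24,323.9445   243,239.4454
  Σ                 56,383.0868   386,160.0169
P = 56,383.0868; D_Mac = 6.84886 yrs; D_mod = 6.30941 yrs.
DV01 ≈ 6.30941 × 56,383.0868 × 0.0001 = 35.574391.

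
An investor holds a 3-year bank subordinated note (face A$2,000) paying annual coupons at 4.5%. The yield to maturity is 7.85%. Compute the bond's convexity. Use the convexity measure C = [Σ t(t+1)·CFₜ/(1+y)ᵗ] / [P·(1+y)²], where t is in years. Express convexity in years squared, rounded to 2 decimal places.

With y = 0.0785:
  t   CF        PV=CF/(1+0.0785)^t    t·PV        t(t+1)·PV
  1        90.00        83.4492        83.4492         166.8985
  2        90.00        77.3753       154.7506         464.2517
  3     2,090.00     1,666.0416     4,998.1248      19,992.4990
  Σ                  1,826.8661     5,236.3245      20,623.6492
P = 1,826.8661.
Convexity = Σ t(t+1)·PV / [P·(1+y)²] = 20,623.6492 / (1,826.8661 × 1.163162) = 9.70551.

9.71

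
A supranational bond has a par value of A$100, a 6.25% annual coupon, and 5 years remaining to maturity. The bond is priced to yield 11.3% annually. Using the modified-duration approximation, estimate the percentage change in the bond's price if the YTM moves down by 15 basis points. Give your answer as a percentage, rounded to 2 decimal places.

Periodic yield y = 0.113. Modified duration first:
  t   CF        PV=CF/(1+0.113)^t    t·PV
  1         6.25         5.6155         5.6155
  2         6.25         5.0453        10.0907
  3         6.25         4.5331        13.5993
  4         6.25         4.0729        16.2914
  5       106.25        62.2090       311.0449
  Σ                     81.4757       356.6418
P = 81.4757; D_Mac = 4.37728 yrs; D_mod = 4.37728/(1+0.113) = 3.93286 yrs.
ΔP/P ≈ -D_mod · Δy = -3.93286 × (-0.0015) = +0.005899 = +0.5899%.

+0.59%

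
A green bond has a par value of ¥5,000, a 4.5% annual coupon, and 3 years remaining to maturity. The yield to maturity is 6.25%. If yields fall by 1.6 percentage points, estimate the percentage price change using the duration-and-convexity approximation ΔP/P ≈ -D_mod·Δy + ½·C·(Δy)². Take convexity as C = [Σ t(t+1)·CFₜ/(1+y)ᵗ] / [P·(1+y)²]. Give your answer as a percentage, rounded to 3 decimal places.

+4.449%

With y = 0.0625:
  t   CF        PV=CF/(1+0.0625)^t    t·PV        t(t+1)·PV
  1       225.00       211.7647       211.7647         423.5294
  2       225.00       199.3080       398.6159       1,195.8478
  3     5,225.00     4,356.1164    13,068.3493      52,273.3971
  Σ                  4,767.1891    13,678.7299      53,892.7743
P = 4,767.1891; D_Mac = 2.86935 yrs; D_mod = 2.70056 yrs; C = 10.01406.
Duration effect: -2.70056 × (-0.016) = +0.043209
Convexity effect: 0.5 × 10.01406 × (-0.016)² = +0.0012818
ΔP/P ≈ +0.043209 + 0.0012818 = +0.044491 = +4.4491%.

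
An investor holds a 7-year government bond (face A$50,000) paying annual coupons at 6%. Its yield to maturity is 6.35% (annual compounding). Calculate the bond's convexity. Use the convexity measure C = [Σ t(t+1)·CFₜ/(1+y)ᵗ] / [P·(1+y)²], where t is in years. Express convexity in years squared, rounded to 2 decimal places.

With y = 0.0635:
  t   CF        PV=CF/(1+0.0635)^t    t·PV        t(t+1)·PV
  1     3,000.00     2,820.8745     2,820.8745       5,641.7489
  2     3,000.00     2,652.4443     5,304.8885      15,914.6656
  3     3,000.00     2,494.0708     7,482.2123      29,928.8492
  4     3,000.00     2,345.1535     9,380.6141      46,903.0704
  5     3,000.00     2,205.1279    11,025.6395      66,153.8369
  6     3,000.00     2,073.4630    12,440.7780      87,085.4459
  7    53,000.00    34,443.9865   241,107.9053   1,928,863.2422
  Σ                 49,035.1204   289,562.9121   2,180,490.8590
P = 49,035.1204.
Convexity = Σ t(t+1)·PV / [P·(1+y)²] = 2,180,490.8590 / (49,035.1204 × 1.131032) = 39.31625.

39.32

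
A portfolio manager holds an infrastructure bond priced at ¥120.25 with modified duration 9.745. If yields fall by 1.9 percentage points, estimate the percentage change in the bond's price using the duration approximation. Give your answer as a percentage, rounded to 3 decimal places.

+18.516%

Duration approximation: ΔP/P ≈ -D_mod · Δy = -9.745 × (-0.019) = +0.185155.
As a percentage: +18.5155%.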